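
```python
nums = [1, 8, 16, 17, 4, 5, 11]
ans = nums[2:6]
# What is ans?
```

nums has length 7. The slice nums[2:6] selects indices [2, 3, 4, 5] (2->16, 3->17, 4->4, 5->5), giving [16, 17, 4, 5].

[16, 17, 4, 5]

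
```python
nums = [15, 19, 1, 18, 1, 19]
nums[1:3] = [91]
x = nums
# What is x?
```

nums starts as [15, 19, 1, 18, 1, 19] (length 6). The slice nums[1:3] covers indices [1, 2] with values [19, 1]. Replacing that slice with [91] (different length) produces [15, 91, 18, 1, 19].

[15, 91, 18, 1, 19]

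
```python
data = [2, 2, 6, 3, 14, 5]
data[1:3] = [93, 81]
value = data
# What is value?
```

data starts as [2, 2, 6, 3, 14, 5] (length 6). The slice data[1:3] covers indices [1, 2] with values [2, 6]. Replacing that slice with [93, 81] (same length) produces [2, 93, 81, 3, 14, 5].

[2, 93, 81, 3, 14, 5]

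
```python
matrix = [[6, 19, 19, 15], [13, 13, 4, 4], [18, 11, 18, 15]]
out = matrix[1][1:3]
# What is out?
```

matrix[1] = [13, 13, 4, 4]. matrix[1] has length 4. The slice matrix[1][1:3] selects indices [1, 2] (1->13, 2->4), giving [13, 4].

[13, 4]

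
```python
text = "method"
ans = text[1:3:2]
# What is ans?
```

text has length 6. The slice text[1:3:2] selects indices [1] (1->'e'), giving 'e'.

'e'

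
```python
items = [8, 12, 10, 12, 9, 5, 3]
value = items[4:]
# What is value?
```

items has length 7. The slice items[4:] selects indices [4, 5, 6] (4->9, 5->5, 6->3), giving [9, 5, 3].

[9, 5, 3]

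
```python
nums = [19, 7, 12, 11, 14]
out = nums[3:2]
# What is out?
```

nums has length 5. The slice nums[3:2] resolves to an empty index range, so the result is [].

[]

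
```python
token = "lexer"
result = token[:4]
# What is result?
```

token has length 5. The slice token[:4] selects indices [0, 1, 2, 3] (0->'l', 1->'e', 2->'x', 3->'e'), giving 'lexe'.

'lexe'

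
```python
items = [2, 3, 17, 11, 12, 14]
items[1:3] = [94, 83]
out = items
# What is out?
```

items starts as [2, 3, 17, 11, 12, 14] (length 6). The slice items[1:3] covers indices [1, 2] with values [3, 17]. Replacing that slice with [94, 83] (same length) produces [2, 94, 83, 11, 12, 14].

[2, 94, 83, 11, 12, 14]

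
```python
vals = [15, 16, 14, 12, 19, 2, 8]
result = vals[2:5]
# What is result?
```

vals has length 7. The slice vals[2:5] selects indices [2, 3, 4] (2->14, 3->12, 4->19), giving [14, 12, 19].

[14, 12, 19]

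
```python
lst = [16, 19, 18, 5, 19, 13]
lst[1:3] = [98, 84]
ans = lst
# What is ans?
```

lst starts as [16, 19, 18, 5, 19, 13] (length 6). The slice lst[1:3] covers indices [1, 2] with values [19, 18]. Replacing that slice with [98, 84] (same length) produces [16, 98, 84, 5, 19, 13].

[16, 98, 84, 5, 19, 13]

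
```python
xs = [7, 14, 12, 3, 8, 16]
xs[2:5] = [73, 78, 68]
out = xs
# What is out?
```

xs starts as [7, 14, 12, 3, 8, 16] (length 6). The slice xs[2:5] covers indices [2, 3, 4] with values [12, 3, 8]. Replacing that slice with [73, 78, 68] (same length) produces [7, 14, 73, 78, 68, 16].

[7, 14, 73, 78, 68, 16]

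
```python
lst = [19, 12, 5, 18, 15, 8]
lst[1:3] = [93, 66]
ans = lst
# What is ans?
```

lst starts as [19, 12, 5, 18, 15, 8] (length 6). The slice lst[1:3] covers indices [1, 2] with values [12, 5]. Replacing that slice with [93, 66] (same length) produces [19, 93, 66, 18, 15, 8].

[19, 93, 66, 18, 15, 8]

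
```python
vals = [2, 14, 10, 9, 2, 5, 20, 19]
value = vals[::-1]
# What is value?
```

vals has length 8. The slice vals[::-1] selects indices [7, 6, 5, 4, 3, 2, 1, 0] (7->19, 6->20, 5->5, 4->2, 3->9, 2->10, 1->14, 0->2), giving [19, 20, 5, 2, 9, 10, 14, 2].

[19, 20, 5, 2, 9, 10, 14, 2]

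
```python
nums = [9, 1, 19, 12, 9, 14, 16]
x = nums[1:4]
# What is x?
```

nums has length 7. The slice nums[1:4] selects indices [1, 2, 3] (1->1, 2->19, 3->12), giving [1, 19, 12].

[1, 19, 12]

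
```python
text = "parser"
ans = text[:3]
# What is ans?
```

text has length 6. The slice text[:3] selects indices [0, 1, 2] (0->'p', 1->'a', 2->'r'), giving 'par'.

'par'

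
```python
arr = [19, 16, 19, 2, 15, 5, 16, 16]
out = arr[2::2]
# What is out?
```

arr has length 8. The slice arr[2::2] selects indices [2, 4, 6] (2->19, 4->15, 6->16), giving [19, 15, 16].

[19, 15, 16]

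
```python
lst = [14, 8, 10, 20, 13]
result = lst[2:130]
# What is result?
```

lst has length 5. The slice lst[2:130] selects indices [2, 3, 4] (2->10, 3->20, 4->13), giving [10, 20, 13].

[10, 20, 13]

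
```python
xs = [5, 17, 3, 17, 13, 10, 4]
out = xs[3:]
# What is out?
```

xs has length 7. The slice xs[3:] selects indices [3, 4, 5, 6] (3->17, 4->13, 5->10, 6->4), giving [17, 13, 10, 4].

[17, 13, 10, 4]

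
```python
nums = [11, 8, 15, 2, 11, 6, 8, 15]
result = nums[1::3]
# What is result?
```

nums has length 8. The slice nums[1::3] selects indices [1, 4, 7] (1->8, 4->11, 7->15), giving [8, 11, 15].

[8, 11, 15]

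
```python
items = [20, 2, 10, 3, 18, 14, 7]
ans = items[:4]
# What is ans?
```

items has length 7. The slice items[:4] selects indices [0, 1, 2, 3] (0->20, 1->2, 2->10, 3->3), giving [20, 2, 10, 3].

[20, 2, 10, 3]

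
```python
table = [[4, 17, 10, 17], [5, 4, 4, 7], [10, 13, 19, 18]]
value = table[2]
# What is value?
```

table has 3 rows. Row 2 is [10, 13, 19, 18].

[10, 13, 19, 18]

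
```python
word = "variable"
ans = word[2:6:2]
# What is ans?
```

word has length 8. The slice word[2:6:2] selects indices [2, 4] (2->'r', 4->'a'), giving 'ra'.

'ra'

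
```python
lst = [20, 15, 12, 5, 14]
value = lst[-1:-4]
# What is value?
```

lst has length 5. The slice lst[-1:-4] resolves to an empty index range, so the result is [].

[]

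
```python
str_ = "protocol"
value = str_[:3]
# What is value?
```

str_ has length 8. The slice str_[:3] selects indices [0, 1, 2] (0->'p', 1->'r', 2->'o'), giving 'pro'.

'pro'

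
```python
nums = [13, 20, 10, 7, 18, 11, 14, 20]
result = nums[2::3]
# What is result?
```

nums has length 8. The slice nums[2::3] selects indices [2, 5] (2->10, 5->11), giving [10, 11].

[10, 11]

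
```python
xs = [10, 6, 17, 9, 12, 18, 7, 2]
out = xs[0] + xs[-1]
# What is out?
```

xs has length 8. xs[0] = 10.
xs has length 8. Negative index -1 maps to positive index 8 + (-1) = 7. xs[7] = 2.
Sum: 10 + 2 = 12.

12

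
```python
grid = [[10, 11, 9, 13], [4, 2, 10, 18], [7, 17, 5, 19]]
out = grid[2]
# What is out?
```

grid has 3 rows. Row 2 is [7, 17, 5, 19].

[7, 17, 5, 19]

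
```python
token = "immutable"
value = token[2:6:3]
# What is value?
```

token has length 9. The slice token[2:6:3] selects indices [2, 5] (2->'m', 5->'a'), giving 'ma'.

'ma'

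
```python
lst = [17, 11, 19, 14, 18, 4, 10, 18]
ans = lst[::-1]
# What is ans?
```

lst has length 8. The slice lst[::-1] selects indices [7, 6, 5, 4, 3, 2, 1, 0] (7->18, 6->10, 5->4, 4->18, 3->14, 2->19, 1->11, 0->17), giving [18, 10, 4, 18, 14, 19, 11, 17].

[18, 10, 4, 18, 14, 19, 11, 17]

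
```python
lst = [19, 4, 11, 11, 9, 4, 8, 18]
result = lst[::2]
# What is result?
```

lst has length 8. The slice lst[::2] selects indices [0, 2, 4, 6] (0->19, 2->11, 4->9, 6->8), giving [19, 11, 9, 8].

[19, 11, 9, 8]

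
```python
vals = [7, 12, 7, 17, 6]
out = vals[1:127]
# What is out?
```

vals has length 5. The slice vals[1:127] selects indices [1, 2, 3, 4] (1->12, 2->7, 3->17, 4->6), giving [12, 7, 17, 6].

[12, 7, 17, 6]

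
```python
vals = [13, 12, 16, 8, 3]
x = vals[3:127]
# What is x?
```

vals has length 5. The slice vals[3:127] selects indices [3, 4] (3->8, 4->3), giving [8, 3].

[8, 3]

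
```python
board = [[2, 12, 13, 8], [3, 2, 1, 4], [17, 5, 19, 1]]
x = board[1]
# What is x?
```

board has 3 rows. Row 1 is [3, 2, 1, 4].

[3, 2, 1, 4]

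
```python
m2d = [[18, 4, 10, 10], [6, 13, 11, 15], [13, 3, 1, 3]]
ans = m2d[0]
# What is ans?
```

m2d has 3 rows. Row 0 is [18, 4, 10, 10].

[18, 4, 10, 10]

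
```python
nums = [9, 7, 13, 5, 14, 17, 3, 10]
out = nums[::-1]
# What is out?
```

nums has length 8. The slice nums[::-1] selects indices [7, 6, 5, 4, 3, 2, 1, 0] (7->10, 6->3, 5->17, 4->14, 3->5, 2->13, 1->7, 0->9), giving [10, 3, 17, 14, 5, 13, 7, 9].

[10, 3, 17, 14, 5, 13, 7, 9]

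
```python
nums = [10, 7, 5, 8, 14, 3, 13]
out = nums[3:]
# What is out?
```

nums has length 7. The slice nums[3:] selects indices [3, 4, 5, 6] (3->8, 4->14, 5->3, 6->13), giving [8, 14, 3, 13].

[8, 14, 3, 13]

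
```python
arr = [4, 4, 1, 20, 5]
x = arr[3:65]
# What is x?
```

arr has length 5. The slice arr[3:65] selects indices [3, 4] (3->20, 4->5), giving [20, 5].

[20, 5]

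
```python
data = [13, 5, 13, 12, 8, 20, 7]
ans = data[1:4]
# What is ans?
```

data has length 7. The slice data[1:4] selects indices [1, 2, 3] (1->5, 2->13, 3->12), giving [5, 13, 12].

[5, 13, 12]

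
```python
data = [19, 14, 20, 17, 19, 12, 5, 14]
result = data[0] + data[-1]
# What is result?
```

data has length 8. data[0] = 19.
data has length 8. Negative index -1 maps to positive index 8 + (-1) = 7. data[7] = 14.
Sum: 19 + 14 = 33.

33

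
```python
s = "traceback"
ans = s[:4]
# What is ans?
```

s has length 9. The slice s[:4] selects indices [0, 1, 2, 3] (0->'t', 1->'r', 2->'a', 3->'c'), giving 'trac'.

'trac'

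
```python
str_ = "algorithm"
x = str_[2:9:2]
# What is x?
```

str_ has length 9. The slice str_[2:9:2] selects indices [2, 4, 6, 8] (2->'g', 4->'r', 6->'t', 8->'m'), giving 'grtm'.

'grtm'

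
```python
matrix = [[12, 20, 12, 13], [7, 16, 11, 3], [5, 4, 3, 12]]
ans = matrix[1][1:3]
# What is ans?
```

matrix[1] = [7, 16, 11, 3]. matrix[1] has length 4. The slice matrix[1][1:3] selects indices [1, 2] (1->16, 2->11), giving [16, 11].

[16, 11]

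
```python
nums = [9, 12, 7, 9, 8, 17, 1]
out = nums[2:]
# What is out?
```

nums has length 7. The slice nums[2:] selects indices [2, 3, 4, 5, 6] (2->7, 3->9, 4->8, 5->17, 6->1), giving [7, 9, 8, 17, 1].

[7, 9, 8, 17, 1]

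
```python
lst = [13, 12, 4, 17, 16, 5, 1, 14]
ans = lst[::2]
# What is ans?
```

lst has length 8. The slice lst[::2] selects indices [0, 2, 4, 6] (0->13, 2->4, 4->16, 6->1), giving [13, 4, 16, 1].

[13, 4, 16, 1]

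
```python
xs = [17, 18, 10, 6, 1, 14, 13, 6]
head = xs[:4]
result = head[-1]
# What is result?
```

xs has length 8. The slice xs[:4] selects indices [0, 1, 2, 3] (0->17, 1->18, 2->10, 3->6), giving [17, 18, 10, 6]. So head = [17, 18, 10, 6]. Then head[-1] = 6.

6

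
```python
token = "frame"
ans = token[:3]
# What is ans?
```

token has length 5. The slice token[:3] selects indices [0, 1, 2] (0->'f', 1->'r', 2->'a'), giving 'fra'.

'fra'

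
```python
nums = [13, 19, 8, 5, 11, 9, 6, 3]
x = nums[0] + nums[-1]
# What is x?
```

nums has length 8. nums[0] = 13.
nums has length 8. Negative index -1 maps to positive index 8 + (-1) = 7. nums[7] = 3.
Sum: 13 + 3 = 16.

16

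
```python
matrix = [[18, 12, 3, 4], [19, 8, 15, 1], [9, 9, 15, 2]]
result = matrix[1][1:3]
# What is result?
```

matrix[1] = [19, 8, 15, 1]. matrix[1] has length 4. The slice matrix[1][1:3] selects indices [1, 2] (1->8, 2->15), giving [8, 15].

[8, 15]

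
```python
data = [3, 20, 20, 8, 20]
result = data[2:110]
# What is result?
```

data has length 5. The slice data[2:110] selects indices [2, 3, 4] (2->20, 3->8, 4->20), giving [20, 8, 20].

[20, 8, 20]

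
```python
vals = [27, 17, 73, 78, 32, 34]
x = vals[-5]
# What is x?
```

vals has length 6. Negative index -5 maps to positive index 6 + (-5) = 1. vals[1] = 17.

17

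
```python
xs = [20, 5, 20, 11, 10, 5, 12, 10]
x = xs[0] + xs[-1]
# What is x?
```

xs has length 8. xs[0] = 20.
xs has length 8. Negative index -1 maps to positive index 8 + (-1) = 7. xs[7] = 10.
Sum: 20 + 10 = 30.

30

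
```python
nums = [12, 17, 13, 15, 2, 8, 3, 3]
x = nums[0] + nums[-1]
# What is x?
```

nums has length 8. nums[0] = 12.
nums has length 8. Negative index -1 maps to positive index 8 + (-1) = 7. nums[7] = 3.
Sum: 12 + 3 = 15.

15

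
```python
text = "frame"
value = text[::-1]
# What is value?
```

text has length 5. The slice text[::-1] selects indices [4, 3, 2, 1, 0] (4->'e', 3->'m', 2->'a', 1->'r', 0->'f'), giving 'emarf'.

'emarf'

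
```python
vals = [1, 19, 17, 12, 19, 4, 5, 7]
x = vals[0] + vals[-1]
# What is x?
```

vals has length 8. vals[0] = 1.
vals has length 8. Negative index -1 maps to positive index 8 + (-1) = 7. vals[7] = 7.
Sum: 1 + 7 = 8.

8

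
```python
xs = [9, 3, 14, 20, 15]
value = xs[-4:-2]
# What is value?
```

xs has length 5. The slice xs[-4:-2] selects indices [1, 2] (1->3, 2->14), giving [3, 14].

[3, 14]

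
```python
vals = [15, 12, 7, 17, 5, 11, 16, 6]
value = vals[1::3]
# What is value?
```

vals has length 8. The slice vals[1::3] selects indices [1, 4, 7] (1->12, 4->5, 7->6), giving [12, 5, 6].

[12, 5, 6]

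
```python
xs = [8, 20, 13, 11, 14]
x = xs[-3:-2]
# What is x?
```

xs has length 5. The slice xs[-3:-2] selects indices [2] (2->13), giving [13].

[13]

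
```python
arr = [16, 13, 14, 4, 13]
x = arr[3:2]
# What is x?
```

arr has length 5. The slice arr[3:2] resolves to an empty index range, so the result is [].

[]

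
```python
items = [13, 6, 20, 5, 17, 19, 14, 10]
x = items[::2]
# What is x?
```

items has length 8. The slice items[::2] selects indices [0, 2, 4, 6] (0->13, 2->20, 4->17, 6->14), giving [13, 20, 17, 14].

[13, 20, 17, 14]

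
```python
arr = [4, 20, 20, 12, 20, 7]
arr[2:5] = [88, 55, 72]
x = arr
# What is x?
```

arr starts as [4, 20, 20, 12, 20, 7] (length 6). The slice arr[2:5] covers indices [2, 3, 4] with values [20, 12, 20]. Replacing that slice with [88, 55, 72] (same length) produces [4, 20, 88, 55, 72, 7].

[4, 20, 88, 55, 72, 7]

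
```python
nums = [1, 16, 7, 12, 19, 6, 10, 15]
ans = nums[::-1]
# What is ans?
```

nums has length 8. The slice nums[::-1] selects indices [7, 6, 5, 4, 3, 2, 1, 0] (7->15, 6->10, 5->6, 4->19, 3->12, 2->7, 1->16, 0->1), giving [15, 10, 6, 19, 12, 7, 16, 1].

[15, 10, 6, 19, 12, 7, 16, 1]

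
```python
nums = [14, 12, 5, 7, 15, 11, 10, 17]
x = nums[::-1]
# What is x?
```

nums has length 8. The slice nums[::-1] selects indices [7, 6, 5, 4, 3, 2, 1, 0] (7->17, 6->10, 5->11, 4->15, 3->7, 2->5, 1->12, 0->14), giving [17, 10, 11, 15, 7, 5, 12, 14].

[17, 10, 11, 15, 7, 5, 12, 14]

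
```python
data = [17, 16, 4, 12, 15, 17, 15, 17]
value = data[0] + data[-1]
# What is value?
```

data has length 8. data[0] = 17.
data has length 8. Negative index -1 maps to positive index 8 + (-1) = 7. data[7] = 17.
Sum: 17 + 17 = 34.

34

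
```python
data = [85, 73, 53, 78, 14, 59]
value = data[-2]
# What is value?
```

data has length 6. Negative index -2 maps to positive index 6 + (-2) = 4. data[4] = 14.

14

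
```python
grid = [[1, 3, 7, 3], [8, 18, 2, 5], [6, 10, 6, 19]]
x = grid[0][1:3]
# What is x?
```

grid[0] = [1, 3, 7, 3]. grid[0] has length 4. The slice grid[0][1:3] selects indices [1, 2] (1->3, 2->7), giving [3, 7].

[3, 7]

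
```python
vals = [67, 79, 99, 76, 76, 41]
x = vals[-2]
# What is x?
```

vals has length 6. Negative index -2 maps to positive index 6 + (-2) = 4. vals[4] = 76.

76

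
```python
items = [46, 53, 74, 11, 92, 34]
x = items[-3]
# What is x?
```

items has length 6. Negative index -3 maps to positive index 6 + (-3) = 3. items[3] = 11.

11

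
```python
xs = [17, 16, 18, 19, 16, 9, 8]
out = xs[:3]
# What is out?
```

xs has length 7. The slice xs[:3] selects indices [0, 1, 2] (0->17, 1->16, 2->18), giving [17, 16, 18].

[17, 16, 18]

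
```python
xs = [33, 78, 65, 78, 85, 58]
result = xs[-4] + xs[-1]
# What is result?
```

xs has length 6. Negative index -4 maps to positive index 6 + (-4) = 2. xs[2] = 65.
xs has length 6. Negative index -1 maps to positive index 6 + (-1) = 5. xs[5] = 58.
Sum: 65 + 58 = 123.

123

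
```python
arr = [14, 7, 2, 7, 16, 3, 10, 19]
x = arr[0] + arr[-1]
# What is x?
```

arr has length 8. arr[0] = 14.
arr has length 8. Negative index -1 maps to positive index 8 + (-1) = 7. arr[7] = 19.
Sum: 14 + 19 = 33.

33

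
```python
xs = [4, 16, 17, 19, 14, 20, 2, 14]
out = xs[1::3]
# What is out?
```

xs has length 8. The slice xs[1::3] selects indices [1, 4, 7] (1->16, 4->14, 7->14), giving [16, 14, 14].

[16, 14, 14]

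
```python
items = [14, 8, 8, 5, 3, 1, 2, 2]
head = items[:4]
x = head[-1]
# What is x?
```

items has length 8. The slice items[:4] selects indices [0, 1, 2, 3] (0->14, 1->8, 2->8, 3->5), giving [14, 8, 8, 5]. So head = [14, 8, 8, 5]. Then head[-1] = 5.

5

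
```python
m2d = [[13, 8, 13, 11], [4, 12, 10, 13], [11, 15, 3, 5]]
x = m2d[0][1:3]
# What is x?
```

m2d[0] = [13, 8, 13, 11]. m2d[0] has length 4. The slice m2d[0][1:3] selects indices [1, 2] (1->8, 2->13), giving [8, 13].

[8, 13]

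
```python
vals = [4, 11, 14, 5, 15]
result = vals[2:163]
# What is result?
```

vals has length 5. The slice vals[2:163] selects indices [2, 3, 4] (2->14, 3->5, 4->15), giving [14, 5, 15].

[14, 5, 15]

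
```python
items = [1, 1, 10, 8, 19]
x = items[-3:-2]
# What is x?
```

items has length 5. The slice items[-3:-2] selects indices [2] (2->10), giving [10].

[10]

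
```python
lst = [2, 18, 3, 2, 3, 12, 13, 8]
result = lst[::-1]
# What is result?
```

lst has length 8. The slice lst[::-1] selects indices [7, 6, 5, 4, 3, 2, 1, 0] (7->8, 6->13, 5->12, 4->3, 3->2, 2->3, 1->18, 0->2), giving [8, 13, 12, 3, 2, 3, 18, 2].

[8, 13, 12, 3, 2, 3, 18, 2]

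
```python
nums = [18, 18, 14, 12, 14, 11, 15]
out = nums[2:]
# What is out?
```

nums has length 7. The slice nums[2:] selects indices [2, 3, 4, 5, 6] (2->14, 3->12, 4->14, 5->11, 6->15), giving [14, 12, 14, 11, 15].

[14, 12, 14, 11, 15]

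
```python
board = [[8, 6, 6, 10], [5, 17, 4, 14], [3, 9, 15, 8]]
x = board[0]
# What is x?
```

board has 3 rows. Row 0 is [8, 6, 6, 10].

[8, 6, 6, 10]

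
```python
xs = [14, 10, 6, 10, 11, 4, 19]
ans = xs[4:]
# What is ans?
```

xs has length 7. The slice xs[4:] selects indices [4, 5, 6] (4->11, 5->4, 6->19), giving [11, 4, 19].

[11, 4, 19]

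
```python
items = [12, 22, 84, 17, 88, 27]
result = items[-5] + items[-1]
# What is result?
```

items has length 6. Negative index -5 maps to positive index 6 + (-5) = 1. items[1] = 22.
items has length 6. Negative index -1 maps to positive index 6 + (-1) = 5. items[5] = 27.
Sum: 22 + 27 = 49.

49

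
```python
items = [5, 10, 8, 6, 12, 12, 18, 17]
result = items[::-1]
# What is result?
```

items has length 8. The slice items[::-1] selects indices [7, 6, 5, 4, 3, 2, 1, 0] (7->17, 6->18, 5->12, 4->12, 3->6, 2->8, 1->10, 0->5), giving [17, 18, 12, 12, 6, 8, 10, 5].

[17, 18, 12, 12, 6, 8, 10, 5]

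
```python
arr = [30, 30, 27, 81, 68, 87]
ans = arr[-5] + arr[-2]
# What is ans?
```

arr has length 6. Negative index -5 maps to positive index 6 + (-5) = 1. arr[1] = 30.
arr has length 6. Negative index -2 maps to positive index 6 + (-2) = 4. arr[4] = 68.
Sum: 30 + 68 = 98.

98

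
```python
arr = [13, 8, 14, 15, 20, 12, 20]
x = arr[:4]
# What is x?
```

arr has length 7. The slice arr[:4] selects indices [0, 1, 2, 3] (0->13, 1->8, 2->14, 3->15), giving [13, 8, 14, 15].

[13, 8, 14, 15]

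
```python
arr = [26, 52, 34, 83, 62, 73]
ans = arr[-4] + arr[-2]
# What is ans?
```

arr has length 6. Negative index -4 maps to positive index 6 + (-4) = 2. arr[2] = 34.
arr has length 6. Negative index -2 maps to positive index 6 + (-2) = 4. arr[4] = 62.
Sum: 34 + 62 = 96.

96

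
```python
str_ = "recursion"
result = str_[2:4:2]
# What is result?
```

str_ has length 9. The slice str_[2:4:2] selects indices [2] (2->'c'), giving 'c'.

'c'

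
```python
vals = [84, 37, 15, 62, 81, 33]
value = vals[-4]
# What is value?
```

vals has length 6. Negative index -4 maps to positive index 6 + (-4) = 2. vals[2] = 15.

15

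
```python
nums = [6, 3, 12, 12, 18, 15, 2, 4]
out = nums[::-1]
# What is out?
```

nums has length 8. The slice nums[::-1] selects indices [7, 6, 5, 4, 3, 2, 1, 0] (7->4, 6->2, 5->15, 4->18, 3->12, 2->12, 1->3, 0->6), giving [4, 2, 15, 18, 12, 12, 3, 6].

[4, 2, 15, 18, 12, 12, 3, 6]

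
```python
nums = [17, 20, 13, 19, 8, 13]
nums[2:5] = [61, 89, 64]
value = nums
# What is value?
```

nums starts as [17, 20, 13, 19, 8, 13] (length 6). The slice nums[2:5] covers indices [2, 3, 4] with values [13, 19, 8]. Replacing that slice with [61, 89, 64] (same length) produces [17, 20, 61, 89, 64, 13].

[17, 20, 61, 89, 64, 13]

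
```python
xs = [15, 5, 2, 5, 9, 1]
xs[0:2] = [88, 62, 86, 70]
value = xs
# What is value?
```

xs starts as [15, 5, 2, 5, 9, 1] (length 6). The slice xs[0:2] covers indices [0, 1] with values [15, 5]. Replacing that slice with [88, 62, 86, 70] (different length) produces [88, 62, 86, 70, 2, 5, 9, 1].

[88, 62, 86, 70, 2, 5, 9, 1]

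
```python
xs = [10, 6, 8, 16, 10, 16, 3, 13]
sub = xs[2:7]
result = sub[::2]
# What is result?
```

xs has length 8. The slice xs[2:7] selects indices [2, 3, 4, 5, 6] (2->8, 3->16, 4->10, 5->16, 6->3), giving [8, 16, 10, 16, 3]. So sub = [8, 16, 10, 16, 3]. sub has length 5. The slice sub[::2] selects indices [0, 2, 4] (0->8, 2->10, 4->3), giving [8, 10, 3].

[8, 10, 3]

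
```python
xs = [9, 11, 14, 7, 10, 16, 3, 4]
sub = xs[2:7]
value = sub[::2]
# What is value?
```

xs has length 8. The slice xs[2:7] selects indices [2, 3, 4, 5, 6] (2->14, 3->7, 4->10, 5->16, 6->3), giving [14, 7, 10, 16, 3]. So sub = [14, 7, 10, 16, 3]. sub has length 5. The slice sub[::2] selects indices [0, 2, 4] (0->14, 2->10, 4->3), giving [14, 10, 3].

[14, 10, 3]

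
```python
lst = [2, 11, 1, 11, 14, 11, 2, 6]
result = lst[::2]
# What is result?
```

lst has length 8. The slice lst[::2] selects indices [0, 2, 4, 6] (0->2, 2->1, 4->14, 6->2), giving [2, 1, 14, 2].

[2, 1, 14, 2]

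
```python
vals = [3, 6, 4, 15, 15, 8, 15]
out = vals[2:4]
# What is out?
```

vals has length 7. The slice vals[2:4] selects indices [2, 3] (2->4, 3->15), giving [4, 15].

[4, 15]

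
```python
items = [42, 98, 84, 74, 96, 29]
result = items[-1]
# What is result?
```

items has length 6. Negative index -1 maps to positive index 6 + (-1) = 5. items[5] = 29.

29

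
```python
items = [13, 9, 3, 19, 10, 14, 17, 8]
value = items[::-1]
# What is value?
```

items has length 8. The slice items[::-1] selects indices [7, 6, 5, 4, 3, 2, 1, 0] (7->8, 6->17, 5->14, 4->10, 3->19, 2->3, 1->9, 0->13), giving [8, 17, 14, 10, 19, 3, 9, 13].

[8, 17, 14, 10, 19, 3, 9, 13]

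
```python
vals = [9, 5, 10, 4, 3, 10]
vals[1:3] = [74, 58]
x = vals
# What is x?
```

vals starts as [9, 5, 10, 4, 3, 10] (length 6). The slice vals[1:3] covers indices [1, 2] with values [5, 10]. Replacing that slice with [74, 58] (same length) produces [9, 74, 58, 4, 3, 10].

[9, 74, 58, 4, 3, 10]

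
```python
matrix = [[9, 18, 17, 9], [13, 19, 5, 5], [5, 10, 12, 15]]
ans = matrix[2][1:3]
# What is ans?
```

matrix[2] = [5, 10, 12, 15]. matrix[2] has length 4. The slice matrix[2][1:3] selects indices [1, 2] (1->10, 2->12), giving [10, 12].

[10, 12]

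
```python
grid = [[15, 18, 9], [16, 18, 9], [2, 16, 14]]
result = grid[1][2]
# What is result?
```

grid[1] = [16, 18, 9]. Taking column 2 of that row yields 9.

9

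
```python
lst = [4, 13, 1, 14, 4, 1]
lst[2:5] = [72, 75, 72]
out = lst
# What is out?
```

lst starts as [4, 13, 1, 14, 4, 1] (length 6). The slice lst[2:5] covers indices [2, 3, 4] with values [1, 14, 4]. Replacing that slice with [72, 75, 72] (same length) produces [4, 13, 72, 75, 72, 1].

[4, 13, 72, 75, 72, 1]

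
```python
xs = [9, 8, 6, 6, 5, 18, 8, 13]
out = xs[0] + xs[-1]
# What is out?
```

xs has length 8. xs[0] = 9.
xs has length 8. Negative index -1 maps to positive index 8 + (-1) = 7. xs[7] = 13.
Sum: 9 + 13 = 22.

22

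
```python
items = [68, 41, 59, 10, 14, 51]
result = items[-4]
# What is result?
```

items has length 6. Negative index -4 maps to positive index 6 + (-4) = 2. items[2] = 59.

59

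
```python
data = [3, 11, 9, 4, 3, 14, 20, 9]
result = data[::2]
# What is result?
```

data has length 8. The slice data[::2] selects indices [0, 2, 4, 6] (0->3, 2->9, 4->3, 6->20), giving [3, 9, 3, 20].

[3, 9, 3, 20]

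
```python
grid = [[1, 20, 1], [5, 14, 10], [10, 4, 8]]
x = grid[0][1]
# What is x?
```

grid[0] = [1, 20, 1]. Taking column 1 of that row yields 20.

20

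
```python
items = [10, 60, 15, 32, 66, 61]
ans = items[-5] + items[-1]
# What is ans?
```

items has length 6. Negative index -5 maps to positive index 6 + (-5) = 1. items[1] = 60.
items has length 6. Negative index -1 maps to positive index 6 + (-1) = 5. items[5] = 61.
Sum: 60 + 61 = 121.

121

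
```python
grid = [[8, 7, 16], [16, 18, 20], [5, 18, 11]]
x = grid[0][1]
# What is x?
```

grid[0] = [8, 7, 16]. Taking column 1 of that row yields 7.

7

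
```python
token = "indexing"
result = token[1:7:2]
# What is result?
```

token has length 8. The slice token[1:7:2] selects indices [1, 3, 5] (1->'n', 3->'e', 5->'i'), giving 'nei'.

'nei'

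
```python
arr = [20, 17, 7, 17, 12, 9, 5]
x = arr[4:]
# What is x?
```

arr has length 7. The slice arr[4:] selects indices [4, 5, 6] (4->12, 5->9, 6->5), giving [12, 9, 5].

[12, 9, 5]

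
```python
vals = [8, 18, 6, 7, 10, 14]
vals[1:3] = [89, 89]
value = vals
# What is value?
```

vals starts as [8, 18, 6, 7, 10, 14] (length 6). The slice vals[1:3] covers indices [1, 2] with values [18, 6]. Replacing that slice with [89, 89] (same length) produces [8, 89, 89, 7, 10, 14].

[8, 89, 89, 7, 10, 14]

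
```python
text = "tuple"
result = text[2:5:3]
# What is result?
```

text has length 5. The slice text[2:5:3] selects indices [2] (2->'p'), giving 'p'.

'p'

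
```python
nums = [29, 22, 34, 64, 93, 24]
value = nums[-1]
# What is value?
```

nums has length 6. Negative index -1 maps to positive index 6 + (-1) = 5. nums[5] = 24.

24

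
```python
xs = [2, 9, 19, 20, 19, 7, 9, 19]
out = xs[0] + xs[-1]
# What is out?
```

xs has length 8. xs[0] = 2.
xs has length 8. Negative index -1 maps to positive index 8 + (-1) = 7. xs[7] = 19.
Sum: 2 + 19 = 21.

21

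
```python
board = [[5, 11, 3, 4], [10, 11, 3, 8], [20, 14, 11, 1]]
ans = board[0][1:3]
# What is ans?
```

board[0] = [5, 11, 3, 4]. board[0] has length 4. The slice board[0][1:3] selects indices [1, 2] (1->11, 2->3), giving [11, 3].

[11, 3]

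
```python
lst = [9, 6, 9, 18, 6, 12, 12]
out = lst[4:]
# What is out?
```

lst has length 7. The slice lst[4:] selects indices [4, 5, 6] (4->6, 5->12, 6->12), giving [6, 12, 12].

[6, 12, 12]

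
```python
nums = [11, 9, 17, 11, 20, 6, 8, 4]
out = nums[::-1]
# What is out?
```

nums has length 8. The slice nums[::-1] selects indices [7, 6, 5, 4, 3, 2, 1, 0] (7->4, 6->8, 5->6, 4->20, 3->11, 2->17, 1->9, 0->11), giving [4, 8, 6, 20, 11, 17, 9, 11].

[4, 8, 6, 20, 11, 17, 9, 11]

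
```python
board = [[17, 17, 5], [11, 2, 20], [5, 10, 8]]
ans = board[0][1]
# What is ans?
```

board[0] = [17, 17, 5]. Taking column 1 of that row yields 17.

17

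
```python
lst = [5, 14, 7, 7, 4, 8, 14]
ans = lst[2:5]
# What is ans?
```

lst has length 7. The slice lst[2:5] selects indices [2, 3, 4] (2->7, 3->7, 4->4), giving [7, 7, 4].

[7, 7, 4]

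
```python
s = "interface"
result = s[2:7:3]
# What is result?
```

s has length 9. The slice s[2:7:3] selects indices [2, 5] (2->'t', 5->'f'), giving 'tf'.

'tf'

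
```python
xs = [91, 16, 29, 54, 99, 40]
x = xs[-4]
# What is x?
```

xs has length 6. Negative index -4 maps to positive index 6 + (-4) = 2. xs[2] = 29.

29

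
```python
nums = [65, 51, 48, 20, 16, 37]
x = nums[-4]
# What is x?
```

nums has length 6. Negative index -4 maps to positive index 6 + (-4) = 2. nums[2] = 48.

48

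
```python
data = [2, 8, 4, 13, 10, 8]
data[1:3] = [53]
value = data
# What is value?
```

data starts as [2, 8, 4, 13, 10, 8] (length 6). The slice data[1:3] covers indices [1, 2] with values [8, 4]. Replacing that slice with [53] (different length) produces [2, 53, 13, 10, 8].

[2, 53, 13, 10, 8]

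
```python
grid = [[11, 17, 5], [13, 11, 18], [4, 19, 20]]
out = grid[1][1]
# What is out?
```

grid[1] = [13, 11, 18]. Taking column 1 of that row yields 11.

11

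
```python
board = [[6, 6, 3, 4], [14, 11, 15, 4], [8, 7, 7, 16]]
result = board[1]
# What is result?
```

board has 3 rows. Row 1 is [14, 11, 15, 4].

[14, 11, 15, 4]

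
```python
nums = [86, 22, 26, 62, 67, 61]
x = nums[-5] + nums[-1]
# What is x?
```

nums has length 6. Negative index -5 maps to positive index 6 + (-5) = 1. nums[1] = 22.
nums has length 6. Negative index -1 maps to positive index 6 + (-1) = 5. nums[5] = 61.
Sum: 22 + 61 = 83.

83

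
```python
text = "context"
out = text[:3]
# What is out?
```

text has length 7. The slice text[:3] selects indices [0, 1, 2] (0->'c', 1->'o', 2->'n'), giving 'con'.

'con'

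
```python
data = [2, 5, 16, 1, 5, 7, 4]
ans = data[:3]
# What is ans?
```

data has length 7. The slice data[:3] selects indices [0, 1, 2] (0->2, 1->5, 2->16), giving [2, 5, 16].

[2, 5, 16]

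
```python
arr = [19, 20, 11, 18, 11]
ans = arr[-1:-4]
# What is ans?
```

arr has length 5. The slice arr[-1:-4] resolves to an empty index range, so the result is [].

[]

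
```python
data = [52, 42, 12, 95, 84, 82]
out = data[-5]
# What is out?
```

data has length 6. Negative index -5 maps to positive index 6 + (-5) = 1. data[1] = 42.

42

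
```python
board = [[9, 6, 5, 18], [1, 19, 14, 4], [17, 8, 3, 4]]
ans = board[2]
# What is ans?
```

board has 3 rows. Row 2 is [17, 8, 3, 4].

[17, 8, 3, 4]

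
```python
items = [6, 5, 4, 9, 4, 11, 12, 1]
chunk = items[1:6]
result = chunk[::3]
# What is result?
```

items has length 8. The slice items[1:6] selects indices [1, 2, 3, 4, 5] (1->5, 2->4, 3->9, 4->4, 5->11), giving [5, 4, 9, 4, 11]. So chunk = [5, 4, 9, 4, 11]. chunk has length 5. The slice chunk[::3] selects indices [0, 3] (0->5, 3->4), giving [5, 4].

[5, 4]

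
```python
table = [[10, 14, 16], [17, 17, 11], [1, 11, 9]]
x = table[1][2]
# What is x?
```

table[1] = [17, 17, 11]. Taking column 2 of that row yields 11.

11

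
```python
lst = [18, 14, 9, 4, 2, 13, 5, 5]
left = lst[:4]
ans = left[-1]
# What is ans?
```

lst has length 8. The slice lst[:4] selects indices [0, 1, 2, 3] (0->18, 1->14, 2->9, 3->4), giving [18, 14, 9, 4]. So left = [18, 14, 9, 4]. Then left[-1] = 4.

4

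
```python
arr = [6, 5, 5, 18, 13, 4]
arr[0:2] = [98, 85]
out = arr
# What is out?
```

arr starts as [6, 5, 5, 18, 13, 4] (length 6). The slice arr[0:2] covers indices [0, 1] with values [6, 5]. Replacing that slice with [98, 85] (same length) produces [98, 85, 5, 18, 13, 4].

[98, 85, 5, 18, 13, 4]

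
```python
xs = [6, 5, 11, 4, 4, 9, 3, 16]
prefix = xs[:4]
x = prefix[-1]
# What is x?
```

xs has length 8. The slice xs[:4] selects indices [0, 1, 2, 3] (0->6, 1->5, 2->11, 3->4), giving [6, 5, 11, 4]. So prefix = [6, 5, 11, 4]. Then prefix[-1] = 4.

4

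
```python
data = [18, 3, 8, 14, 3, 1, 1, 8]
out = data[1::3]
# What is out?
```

data has length 8. The slice data[1::3] selects indices [1, 4, 7] (1->3, 4->3, 7->8), giving [3, 3, 8].

[3, 3, 8]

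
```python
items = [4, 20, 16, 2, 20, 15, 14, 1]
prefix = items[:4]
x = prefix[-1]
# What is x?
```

items has length 8. The slice items[:4] selects indices [0, 1, 2, 3] (0->4, 1->20, 2->16, 3->2), giving [4, 20, 16, 2]. So prefix = [4, 20, 16, 2]. Then prefix[-1] = 2.

2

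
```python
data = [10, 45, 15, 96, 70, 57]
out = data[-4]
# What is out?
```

data has length 6. Negative index -4 maps to positive index 6 + (-4) = 2. data[2] = 15.

15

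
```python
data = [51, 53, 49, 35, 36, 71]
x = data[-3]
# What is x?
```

data has length 6. Negative index -3 maps to positive index 6 + (-3) = 3. data[3] = 35.

35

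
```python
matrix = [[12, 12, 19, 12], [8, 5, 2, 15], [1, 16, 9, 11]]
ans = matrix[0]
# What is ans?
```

matrix has 3 rows. Row 0 is [12, 12, 19, 12].

[12, 12, 19, 12]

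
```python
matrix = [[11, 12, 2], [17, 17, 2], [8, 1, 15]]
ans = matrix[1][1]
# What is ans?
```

matrix[1] = [17, 17, 2]. Taking column 1 of that row yields 17.

17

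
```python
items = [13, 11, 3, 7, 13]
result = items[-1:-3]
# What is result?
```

items has length 5. The slice items[-1:-3] resolves to an empty index range, so the result is [].

[]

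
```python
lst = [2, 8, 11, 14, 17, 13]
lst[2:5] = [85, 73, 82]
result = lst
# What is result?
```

lst starts as [2, 8, 11, 14, 17, 13] (length 6). The slice lst[2:5] covers indices [2, 3, 4] with values [11, 14, 17]. Replacing that slice with [85, 73, 82] (same length) produces [2, 8, 85, 73, 82, 13].

[2, 8, 85, 73, 82, 13]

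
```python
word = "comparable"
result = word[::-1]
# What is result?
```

word has length 10. The slice word[::-1] selects indices [9, 8, 7, 6, 5, 4, 3, 2, 1, 0] (9->'e', 8->'l', 7->'b', 6->'a', 5->'r', 4->'a', 3->'p', 2->'m', 1->'o', 0->'c'), giving 'elbarapmoc'.

'elbarapmoc'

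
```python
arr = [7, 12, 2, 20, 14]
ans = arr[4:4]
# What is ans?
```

arr has length 5. The slice arr[4:4] resolves to an empty index range, so the result is [].

[]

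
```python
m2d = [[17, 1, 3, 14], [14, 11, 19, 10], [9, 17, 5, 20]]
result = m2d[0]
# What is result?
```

m2d has 3 rows. Row 0 is [17, 1, 3, 14].

[17, 1, 3, 14]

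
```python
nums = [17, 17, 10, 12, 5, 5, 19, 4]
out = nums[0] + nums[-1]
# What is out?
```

nums has length 8. nums[0] = 17.
nums has length 8. Negative index -1 maps to positive index 8 + (-1) = 7. nums[7] = 4.
Sum: 17 + 4 = 21.

21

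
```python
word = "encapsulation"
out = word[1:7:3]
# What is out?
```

word has length 13. The slice word[1:7:3] selects indices [1, 4] (1->'n', 4->'p'), giving 'np'.

'np'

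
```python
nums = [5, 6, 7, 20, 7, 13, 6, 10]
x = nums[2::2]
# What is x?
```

nums has length 8. The slice nums[2::2] selects indices [2, 4, 6] (2->7, 4->7, 6->6), giving [7, 7, 6].

[7, 7, 6]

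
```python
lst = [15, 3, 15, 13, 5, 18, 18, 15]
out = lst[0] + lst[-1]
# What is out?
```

lst has length 8. lst[0] = 15.
lst has length 8. Negative index -1 maps to positive index 8 + (-1) = 7. lst[7] = 15.
Sum: 15 + 15 = 30.

30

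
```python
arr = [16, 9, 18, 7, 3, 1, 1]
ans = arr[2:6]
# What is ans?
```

arr has length 7. The slice arr[2:6] selects indices [2, 3, 4, 5] (2->18, 3->7, 4->3, 5->1), giving [18, 7, 3, 1].

[18, 7, 3, 1]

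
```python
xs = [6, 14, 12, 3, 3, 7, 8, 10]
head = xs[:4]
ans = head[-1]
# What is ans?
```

xs has length 8. The slice xs[:4] selects indices [0, 1, 2, 3] (0->6, 1->14, 2->12, 3->3), giving [6, 14, 12, 3]. So head = [6, 14, 12, 3]. Then head[-1] = 3.

3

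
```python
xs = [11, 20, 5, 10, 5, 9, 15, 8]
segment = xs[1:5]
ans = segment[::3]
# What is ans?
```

xs has length 8. The slice xs[1:5] selects indices [1, 2, 3, 4] (1->20, 2->5, 3->10, 4->5), giving [20, 5, 10, 5]. So segment = [20, 5, 10, 5]. segment has length 4. The slice segment[::3] selects indices [0, 3] (0->20, 3->5), giving [20, 5].

[20, 5]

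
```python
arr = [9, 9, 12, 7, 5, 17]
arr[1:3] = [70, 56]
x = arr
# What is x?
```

arr starts as [9, 9, 12, 7, 5, 17] (length 6). The slice arr[1:3] covers indices [1, 2] with values [9, 12]. Replacing that slice with [70, 56] (same length) produces [9, 70, 56, 7, 5, 17].

[9, 70, 56, 7, 5, 17]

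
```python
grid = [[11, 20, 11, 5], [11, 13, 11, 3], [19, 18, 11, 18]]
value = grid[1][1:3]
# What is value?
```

grid[1] = [11, 13, 11, 3]. grid[1] has length 4. The slice grid[1][1:3] selects indices [1, 2] (1->13, 2->11), giving [13, 11].

[13, 11]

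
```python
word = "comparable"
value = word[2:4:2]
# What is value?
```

word has length 10. The slice word[2:4:2] selects indices [2] (2->'m'), giving 'm'.

'm'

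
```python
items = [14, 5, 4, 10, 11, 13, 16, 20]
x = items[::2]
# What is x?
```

items has length 8. The slice items[::2] selects indices [0, 2, 4, 6] (0->14, 2->4, 4->11, 6->16), giving [14, 4, 11, 16].

[14, 4, 11, 16]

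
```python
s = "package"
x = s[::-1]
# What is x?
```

s has length 7. The slice s[::-1] selects indices [6, 5, 4, 3, 2, 1, 0] (6->'e', 5->'g', 4->'a', 3->'k', 2->'c', 1->'a', 0->'p'), giving 'egakcap'.

'egakcap'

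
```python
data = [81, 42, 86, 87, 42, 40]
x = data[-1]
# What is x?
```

data has length 6. Negative index -1 maps to positive index 6 + (-1) = 5. data[5] = 40.

40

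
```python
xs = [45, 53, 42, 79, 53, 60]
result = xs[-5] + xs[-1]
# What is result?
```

xs has length 6. Negative index -5 maps to positive index 6 + (-5) = 1. xs[1] = 53.
xs has length 6. Negative index -1 maps to positive index 6 + (-1) = 5. xs[5] = 60.
Sum: 53 + 60 = 113.

113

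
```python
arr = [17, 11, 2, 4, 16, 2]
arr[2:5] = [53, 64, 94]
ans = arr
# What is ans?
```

arr starts as [17, 11, 2, 4, 16, 2] (length 6). The slice arr[2:5] covers indices [2, 3, 4] with values [2, 4, 16]. Replacing that slice with [53, 64, 94] (same length) produces [17, 11, 53, 64, 94, 2].

[17, 11, 53, 64, 94, 2]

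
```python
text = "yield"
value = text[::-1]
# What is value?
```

text has length 5. The slice text[::-1] selects indices [4, 3, 2, 1, 0] (4->'d', 3->'l', 2->'e', 1->'i', 0->'y'), giving 'dleiy'.

'dleiy'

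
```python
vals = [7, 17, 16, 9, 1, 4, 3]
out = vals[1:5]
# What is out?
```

vals has length 7. The slice vals[1:5] selects indices [1, 2, 3, 4] (1->17, 2->16, 3->9, 4->1), giving [17, 16, 9, 1].

[17, 16, 9, 1]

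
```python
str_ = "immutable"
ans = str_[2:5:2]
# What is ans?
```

str_ has length 9. The slice str_[2:5:2] selects indices [2, 4] (2->'m', 4->'t'), giving 'mt'.

'mt'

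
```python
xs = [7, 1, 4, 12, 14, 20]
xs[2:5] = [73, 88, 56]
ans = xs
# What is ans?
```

xs starts as [7, 1, 4, 12, 14, 20] (length 6). The slice xs[2:5] covers indices [2, 3, 4] with values [4, 12, 14]. Replacing that slice with [73, 88, 56] (same length) produces [7, 1, 73, 88, 56, 20].

[7, 1, 73, 88, 56, 20]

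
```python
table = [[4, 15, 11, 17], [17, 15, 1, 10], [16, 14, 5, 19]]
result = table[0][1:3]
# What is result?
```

table[0] = [4, 15, 11, 17]. table[0] has length 4. The slice table[0][1:3] selects indices [1, 2] (1->15, 2->11), giving [15, 11].

[15, 11]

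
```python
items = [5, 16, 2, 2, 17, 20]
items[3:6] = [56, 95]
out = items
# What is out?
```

items starts as [5, 16, 2, 2, 17, 20] (length 6). The slice items[3:6] covers indices [3, 4, 5] with values [2, 17, 20]. Replacing that slice with [56, 95] (different length) produces [5, 16, 2, 56, 95].

[5, 16, 2, 56, 95]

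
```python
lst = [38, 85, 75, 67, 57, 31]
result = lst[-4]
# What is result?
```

lst has length 6. Negative index -4 maps to positive index 6 + (-4) = 2. lst[2] = 75.

75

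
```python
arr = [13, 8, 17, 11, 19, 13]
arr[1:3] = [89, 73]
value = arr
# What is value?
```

arr starts as [13, 8, 17, 11, 19, 13] (length 6). The slice arr[1:3] covers indices [1, 2] with values [8, 17]. Replacing that slice with [89, 73] (same length) produces [13, 89, 73, 11, 19, 13].

[13, 89, 73, 11, 19, 13]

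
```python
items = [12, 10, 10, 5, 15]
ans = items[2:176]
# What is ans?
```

items has length 5. The slice items[2:176] selects indices [2, 3, 4] (2->10, 3->5, 4->15), giving [10, 5, 15].

[10, 5, 15]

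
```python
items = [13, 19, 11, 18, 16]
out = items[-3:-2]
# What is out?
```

items has length 5. The slice items[-3:-2] selects indices [2] (2->11), giving [11].

[11]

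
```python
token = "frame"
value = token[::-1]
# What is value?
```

token has length 5. The slice token[::-1] selects indices [4, 3, 2, 1, 0] (4->'e', 3->'m', 2->'a', 1->'r', 0->'f'), giving 'emarf'.

'emarf'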